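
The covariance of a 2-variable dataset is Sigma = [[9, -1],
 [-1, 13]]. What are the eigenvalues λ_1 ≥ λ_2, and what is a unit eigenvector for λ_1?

Step 1 — characteristic polynomial of 2×2 Sigma:
  det(Sigma - λI) = λ² - trace · λ + det = 0.
  trace = 9 + 13 = 22, det = 9·13 - (-1)² = 116.
Step 2 — discriminant:
  Δ = trace² - 4·det = 484 - 464 = 20.
Step 3 — eigenvalues:
  λ = (trace ± √Δ)/2 = (22 ± 4.4721)/2,
  λ_1 = 13.2361,  λ_2 = 8.7639.

Step 4 — unit eigenvector for λ_1: solve (Sigma - λ_1 I)v = 0. First row:
  (9 - 13.2361)·v_x + (-1)·v_y = 0, i.e. (-4.2361)·v_x + (-1)·v_y = 0,
  so v ∝ (b, λ_1 - a) = (-1, 4.2361); multiply by -1 so the first entry is positive: u = (1, -4.2361).
  ||u|| = √((1)² + (-4.2361)²) = √(18.9443) ≈ 4.3525,
  v_1 = u/||u|| ≈ (0.2298, -0.9732) (||v_1|| = 1).

λ_1 = 13.2361,  λ_2 = 8.7639;  v_1 ≈ (0.2298, -0.9732)


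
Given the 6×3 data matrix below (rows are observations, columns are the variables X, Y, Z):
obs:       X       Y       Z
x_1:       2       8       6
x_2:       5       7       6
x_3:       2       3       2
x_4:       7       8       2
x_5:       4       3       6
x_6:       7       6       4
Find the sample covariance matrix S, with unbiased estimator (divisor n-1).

Step 1 — column means:
  mean(X) = (2 + 5 + 2 + 7 + 4 + 7) / 6 = 27/6 = 4.5
  mean(Y) = (8 + 7 + 3 + 8 + 3 + 6) / 6 = 35/6 = 5.8333
  mean(Z) = (6 + 6 + 2 + 2 + 6 + 4) / 6 = 26/6 = 4.3333

Step 2 — sample covariance S[i,j] = (1/(n-1)) · Σ_k (x_{k,i} - mean_i) · (x_{k,j} - mean_j), with n-1 = 5.
  S[X,X] = ((-2.5)·(-2.5) + (0.5)·(0.5) + (-2.5)·(-2.5) + (2.5)·(2.5) + (-0.5)·(-0.5) + (2.5)·(2.5)) / 5 = 25.5/5 = 5.1
  S[X,Y] = ((-2.5)·(2.1667) + (0.5)·(1.1667) + (-2.5)·(-2.8333) + (2.5)·(2.1667) + (-0.5)·(-2.8333) + (2.5)·(0.1667)) / 5 = 9.5/5 = 1.9
  S[X,Z] = ((-2.5)·(1.6667) + (0.5)·(1.6667) + (-2.5)·(-2.3333) + (2.5)·(-2.3333) + (-0.5)·(1.6667) + (2.5)·(-0.3333)) / 5 = -5/5 = -1
  S[Y,Y] = ((2.1667)·(2.1667) + (1.1667)·(1.1667) + (-2.8333)·(-2.8333) + (2.1667)·(2.1667) + (-2.8333)·(-2.8333) + (0.1667)·(0.1667)) / 5 = 26.8333/5 = 5.3667
  S[Y,Z] = ((2.1667)·(1.6667) + (1.1667)·(1.6667) + (-2.8333)·(-2.3333) + (2.1667)·(-2.3333) + (-2.8333)·(1.6667) + (0.1667)·(-0.3333)) / 5 = 2.3333/5 = 0.4667
  S[Z,Z] = ((1.6667)·(1.6667) + (1.6667)·(1.6667) + (-2.3333)·(-2.3333) + (-2.3333)·(-2.3333) + (1.6667)·(1.6667) + (-0.3333)·(-0.3333)) / 5 = 19.3333/5 = 3.8667

S is symmetric (S[j,i] = S[i,j]). Assembling:

S = [[5.1, 1.9, -1],
 [1.9, 5.3667, 0.4667],
 [-1, 0.4667, 3.8667]]


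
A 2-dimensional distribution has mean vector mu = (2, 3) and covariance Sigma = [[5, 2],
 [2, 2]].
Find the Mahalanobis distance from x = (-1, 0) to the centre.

Step 1 — centre the observation: (x - mu) = (-3, -3).

Step 2 — invert Sigma. det(Sigma) = 5·2 - (2)² = 6.
  Sigma^{-1} = (1/det) · [[d, -b], [-b, a]] = [[0.3333, -0.3333],
 [-0.3333, 0.8333]].

Step 3 — form the quadratic (x - mu)^T · Sigma^{-1} · (x - mu):
  Sigma^{-1} · (x - mu) = (0, -1.5).
  (x - mu)^T · [Sigma^{-1} · (x - mu)] = (-3)·(0) + (-3)·(-1.5) = 4.5.

Step 4 — take square root: d = √(4.5) ≈ 2.1213.

d(x, mu) = √(4.5) ≈ 2.1213


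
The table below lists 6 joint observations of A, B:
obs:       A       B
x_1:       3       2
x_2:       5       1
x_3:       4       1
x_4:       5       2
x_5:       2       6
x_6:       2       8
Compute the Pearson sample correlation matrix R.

Step 1 — column means:
  mean(A) = (3 + 5 + 4 + 5 + 2 + 2) / 6 = 21/6 = 3.5
  mean(B) = (2 + 1 + 1 + 2 + 6 + 8) / 6 = 20/6 = 3.3333

Step 2 — sample variances and covariances s[i,j] = (1/(n-1)) · Σ_k (x_{k,i} - mean_i) · (x_{k,j} - mean_j), with n-1 = 5:
  s[A,A] = ((-0.5)·(-0.5) + (1.5)·(1.5) + (0.5)·(0.5) + (1.5)·(1.5) + (-1.5)·(-1.5) + (-1.5)·(-1.5)) / 5 = 9.5/5 = 1.9
  s[A,B] = ((-0.5)·(-1.3333) + (1.5)·(-2.3333) + (0.5)·(-2.3333) + (1.5)·(-1.3333) + (-1.5)·(2.6667) + (-1.5)·(4.6667)) / 5 = -17/5 = -3.4
  s[B,B] = ((-1.3333)·(-1.3333) + (-2.3333)·(-2.3333) + (-2.3333)·(-2.3333) + (-1.3333)·(-1.3333) + (2.6667)·(2.6667) + (4.6667)·(4.6667)) / 5 = 43.3333/5 = 8.6667
  Sample standard deviations s_i = √(s[i,i]):
  s(A) = √(1.9) = 1.3784
  s(B) = √(8.6667) = 2.9439

Step 3 — r_{ij} = s_{ij} / (s_i · s_j):
  r[A,A] = 1 (diagonal).
  r[A,B] = -3.4 / (1.3784 · 2.9439) = -3.4 / 4.0579 = -0.8379
  r[B,B] = 1 (diagonal).

R is symmetric with unit diagonal. Assembling:

R = [[1, -0.8379],
 [-0.8379, 1]]


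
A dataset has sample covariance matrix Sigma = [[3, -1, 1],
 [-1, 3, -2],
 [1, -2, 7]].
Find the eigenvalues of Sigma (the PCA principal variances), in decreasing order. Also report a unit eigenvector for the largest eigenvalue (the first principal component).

Step 1 — characteristic polynomial p(λ) = det(λI - Sigma) = λ³ - tr·λ² + c_1·λ - det, where tr = trace, c_1 = sum of the principal 2×2 minors, det = det(Sigma):
  tr = 3 + 3 + 7 = 13,
  c_1 = (3·3 - (-1)²) + (3·7 - (1)²) + (3·7 - (-2)²) = 8 + 20 + 17 = 45,
  det = 3·(3·7 - (-2)²) - (-1)·((-1)·7 - (-2)·(1)) + (1)·((-1)·(-2) - 3·(1)) = 3·(17) - (-1)·(-5) + (1)·(-1) = 45.
  So p(λ) = λ³ - 13λ² + 45λ - 45.
Step 2 — look for an integer root (rational root theorem: any rational root is an integer divisor of 45). Testing λ = 3:
  p(3) = 27 - 117 + 135 - 45 = 0  ✓
  Dividing out (λ - 3): p(λ) = (λ - 3)(λ² - 10λ + 15).
Step 3 — remaining eigenvalues from the quadratic λ² - 10λ + 15 = 0:
  Δ = 10² - 4·15 = 100 - 60 = 40,  λ = (10 ± √40)/2 = (10 ± 6.3246)/2 ≈ 8.1623 or 1.8377.
  Sorted: λ_1 = 8.1623,  λ_2 = 3,  λ_3 = 1.8377  (check: sum = 13 = tr ✓).

Step 4 — unit eigenvector for λ_1 ≈ 8.1623: v spans the null space of (Sigma - λ_1 I), whose rows are
  r_1 = (-5.1623, -1, 1),  r_2 = (-1, -5.1623, -2),  r_3 = (1, -2, -1.1623).
  v is orthogonal to every row, so take v ∝ r_1 × r_2 = ((-1)·(-2) - (1)·(-5.1623), (1)·(-1) - (-5.1623)·(-2), (-5.1623)·(-5.1623) - (-1)·(-1)) ≈ (7.1623, -11.3246, 25.6491).
  Let u = (7.1623, -11.3246, 25.6491).
  ||u|| = √((7.1623)² + (-11.3246)² + (25.6491)²) = √(837.4207) ≈ 28.9382,  v_1 = u/||u|| ≈ (0.2475, -0.3913, 0.8863) (||v_1|| = 1).

λ_1 = 8.1623,  λ_2 = 3,  λ_3 = 1.8377;  v_1 ≈ (0.2475, -0.3913, 0.8863)


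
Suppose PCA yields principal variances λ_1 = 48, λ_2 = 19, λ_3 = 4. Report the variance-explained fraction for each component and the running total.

Step 1 — total variance = trace(Sigma) = Σ λ_i = 48 + 19 + 4 = 71.

Step 2 — fraction explained by component i = λ_i / Σ λ:
  PC1: 48/71 = 0.6761
  PC2: 19/71 = 0.2676
  PC3: 4/71 = 0.0563

Step 3 — cumulative fraction after k components = (λ_1 + ... + λ_k) / Σ λ:
  k = 1: 48/71 = 0.6761
  k = 2: (48 + 19)/71 = 67/71 = 0.9437
  k = 3: (48 + 19 + 4)/71 = 71/71 = 1

Summary (fraction, with percent):

explained: PC1 0.6761 (67.61%), PC2 0.2676 (26.76%), PC3 0.0563 (5.63%);  cumulative: 0.6761, 0.9437, 1


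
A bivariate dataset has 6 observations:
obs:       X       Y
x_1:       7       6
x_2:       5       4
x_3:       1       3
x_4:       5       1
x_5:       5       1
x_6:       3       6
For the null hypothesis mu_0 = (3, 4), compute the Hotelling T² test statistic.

Step 1 — sample mean vector:
  mean(X) = (7 + 5 + 1 + 5 + 5 + 3) / 6 = 26/6 = 4.3333
  mean(Y) = (6 + 4 + 3 + 1 + 1 + 6) / 6 = 21/6 = 3.5
  x̄ = (4.3333, 3.5),  deviation x̄ - mu_0 = (4.3333, 3.5) - (3, 4) = (1.3333, -0.5).

Step 2 — sample covariance matrix, S[i,j] = (1/(n-1)) · Σ_k (x_{k,i} - mean_i) · (x_{k,j} - mean_j), divisor n-1 = 5:
  S[X,X] = ((2.6667)·(2.6667) + (0.6667)·(0.6667) + (-3.3333)·(-3.3333) + (0.6667)·(0.6667) + (0.6667)·(0.6667) + (-1.3333)·(-1.3333)) / 5 = 21.3333/5 = 4.2667
  S[X,Y] = ((2.6667)·(2.5) + (0.6667)·(0.5) + (-3.3333)·(-0.5) + (0.6667)·(-2.5) + (0.6667)·(-2.5) + (-1.3333)·(2.5)) / 5 = 2/5 = 0.4
  S[Y,Y] = ((2.5)·(2.5) + (0.5)·(0.5) + (-0.5)·(-0.5) + (-2.5)·(-2.5) + (-2.5)·(-2.5) + (2.5)·(2.5)) / 5 = 25.5/5 = 5.1
  S = [[4.2667, 0.4],
 [0.4, 5.1]].

Step 3 — invert S. det(S) = 4.2667·5.1 - (0.4)² = 21.6.
  S^{-1} = (1/det) · [[d, -b], [-b, a]] = [[0.2361, -0.0185],
 [-0.0185, 0.1975]].

Step 4 — quadratic form (x̄ - mu_0)^T · S^{-1} · (x̄ - mu_0):
  S^{-1} · (x̄ - mu_0) = (0.3241, -0.1235),
  (x̄ - mu_0)^T · [...] = (1.3333)·(0.3241) + (-0.5)·(-0.1235) = 0.4938.

Step 5 — scale by n: T² = 6 · 0.4938 = 2.963.

T² ≈ 2.963


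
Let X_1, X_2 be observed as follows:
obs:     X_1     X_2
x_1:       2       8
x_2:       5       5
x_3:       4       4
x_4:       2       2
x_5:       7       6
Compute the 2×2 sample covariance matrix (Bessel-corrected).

Step 1 — column means:
  mean(X_1) = (2 + 5 + 4 + 2 + 7) / 5 = 20/5 = 4
  mean(X_2) = (8 + 5 + 4 + 2 + 6) / 5 = 25/5 = 5

Step 2 — sample covariance S[i,j] = (1/(n-1)) · Σ_k (x_{k,i} - mean_i) · (x_{k,j} - mean_j), with n-1 = 4.
  S[X_1,X_1] = ((-2)·(-2) + (1)·(1) + (0)·(0) + (-2)·(-2) + (3)·(3)) / 4 = 18/4 = 4.5
  S[X_1,X_2] = ((-2)·(3) + (1)·(0) + (0)·(-1) + (-2)·(-3) + (3)·(1)) / 4 = 3/4 = 0.75
  S[X_2,X_2] = ((3)·(3) + (0)·(0) + (-1)·(-1) + (-3)·(-3) + (1)·(1)) / 4 = 20/4 = 5

S is symmetric (S[j,i] = S[i,j]). Assembling:

S = [[4.5, 0.75],
 [0.75, 5]]


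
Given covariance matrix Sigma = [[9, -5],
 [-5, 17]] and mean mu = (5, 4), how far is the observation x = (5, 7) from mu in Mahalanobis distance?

Step 1 — centre the observation: (x - mu) = (0, 3).

Step 2 — invert Sigma. det(Sigma) = 9·17 - (-5)² = 128.
  Sigma^{-1} = (1/det) · [[d, -b], [-b, a]] = [[0.1328, 0.0391],
 [0.0391, 0.0703]].

Step 3 — form the quadratic (x - mu)^T · Sigma^{-1} · (x - mu):
  Sigma^{-1} · (x - mu) = (0.1172, 0.2109).
  (x - mu)^T · [Sigma^{-1} · (x - mu)] = (0)·(0.1172) + (3)·(0.2109) = 0.6328.

Step 4 — take square root: d = √(0.6328) ≈ 0.7955.

d(x, mu) = √(0.6328) ≈ 0.7955


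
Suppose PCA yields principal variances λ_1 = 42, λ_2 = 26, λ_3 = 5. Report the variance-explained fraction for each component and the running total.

Step 1 — total variance = trace(Sigma) = Σ λ_i = 42 + 26 + 5 = 73.

Step 2 — fraction explained by component i = λ_i / Σ λ:
  PC1: 42/73 = 0.5753
  PC2: 26/73 = 0.3562
  PC3: 5/73 = 0.0685

Step 3 — cumulative fraction after k components = (λ_1 + ... + λ_k) / Σ λ:
  k = 1: 42/73 = 0.5753
  k = 2: (42 + 26)/73 = 68/73 = 0.9315
  k = 3: (42 + 26 + 5)/73 = 73/73 = 1

Summary (fraction, with percent):

explained: PC1 0.5753 (57.53%), PC2 0.3562 (35.62%), PC3 0.0685 (6.85%);  cumulative: 0.5753, 0.9315, 1


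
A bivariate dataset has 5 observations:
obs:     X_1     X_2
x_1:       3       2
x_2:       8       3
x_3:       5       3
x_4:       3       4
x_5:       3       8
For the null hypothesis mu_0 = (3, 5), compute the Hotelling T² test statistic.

Step 1 — sample mean vector:
  mean(X_1) = (3 + 8 + 5 + 3 + 3) / 5 = 22/5 = 4.4
  mean(X_2) = (2 + 3 + 3 + 4 + 8) / 5 = 20/5 = 4
  x̄ = (4.4, 4),  deviation x̄ - mu_0 = (4.4, 4) - (3, 5) = (1.4, -1).

Step 2 — sample covariance matrix, S[i,j] = (1/(n-1)) · Σ_k (x_{k,i} - mean_i) · (x_{k,j} - mean_j), divisor n-1 = 4:
  S[X_1,X_1] = ((-1.4)·(-1.4) + (3.6)·(3.6) + (0.6)·(0.6) + (-1.4)·(-1.4) + (-1.4)·(-1.4)) / 4 = 19.2/4 = 4.8
  S[X_1,X_2] = ((-1.4)·(-2) + (3.6)·(-1) + (0.6)·(-1) + (-1.4)·(0) + (-1.4)·(4)) / 4 = -7/4 = -1.75
  S[X_2,X_2] = ((-2)·(-2) + (-1)·(-1) + (-1)·(-1) + (0)·(0) + (4)·(4)) / 4 = 22/4 = 5.5
  S = [[4.8, -1.75],
 [-1.75, 5.5]].

Step 3 — invert S. det(S) = 4.8·5.5 - (-1.75)² = 23.3375.
  S^{-1} = (1/det) · [[d, -b], [-b, a]] = [[0.2357, 0.075],
 [0.075, 0.2057]].

Step 4 — quadratic form (x̄ - mu_0)^T · S^{-1} · (x̄ - mu_0):
  S^{-1} · (x̄ - mu_0) = (0.255, -0.1007),
  (x̄ - mu_0)^T · [...] = (1.4)·(0.255) + (-1)·(-0.1007) = 0.4576.

Step 5 — scale by n: T² = 5 · 0.4576 = 2.2882.

T² ≈ 2.2882


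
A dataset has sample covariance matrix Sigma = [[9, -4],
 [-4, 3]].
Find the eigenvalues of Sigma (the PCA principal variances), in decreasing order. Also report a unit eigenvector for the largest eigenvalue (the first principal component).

Step 1 — characteristic polynomial of 2×2 Sigma:
  det(Sigma - λI) = λ² - trace · λ + det = 0.
  trace = 9 + 3 = 12, det = 9·3 - (-4)² = 11.
Step 2 — discriminant:
  Δ = trace² - 4·det = 144 - 44 = 100.
Step 3 — eigenvalues:
  λ = (trace ± √Δ)/2 = (12 ± 10)/2,
  λ_1 = 11,  λ_2 = 1.

Step 4 — unit eigenvector for λ_1: solve (Sigma - λ_1 I)v = 0. First row:
  (9 - 11)·v_x + (-4)·v_y = 0, i.e. (-2)·v_x + (-4)·v_y = 0,
  so v ∝ (b, λ_1 - a) = (-4, 2); multiply by -1 so the first entry is positive: u = (4, -2).
  ||u|| = √((4)² + (-2)²) = √(20) ≈ 4.4721,
  v_1 = u/||u|| ≈ (0.8944, -0.4472) (||v_1|| = 1).

λ_1 = 11,  λ_2 = 1;  v_1 ≈ (0.8944, -0.4472)


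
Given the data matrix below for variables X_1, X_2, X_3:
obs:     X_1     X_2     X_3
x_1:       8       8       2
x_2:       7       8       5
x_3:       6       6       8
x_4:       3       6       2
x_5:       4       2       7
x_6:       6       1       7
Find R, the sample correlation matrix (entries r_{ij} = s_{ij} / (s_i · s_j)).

Step 1 — column means:
  mean(X_1) = (8 + 7 + 6 + 3 + 4 + 6) / 6 = 34/6 = 5.6667
  mean(X_2) = (8 + 8 + 6 + 6 + 2 + 1) / 6 = 31/6 = 5.1667
  mean(X_3) = (2 + 5 + 8 + 2 + 7 + 7) / 6 = 31/6 = 5.1667

Step 2 — sample variances and covariances s[i,j] = (1/(n-1)) · Σ_k (x_{k,i} - mean_i) · (x_{k,j} - mean_j), with n-1 = 5:
  s[X_1,X_1] = ((2.3333)·(2.3333) + (1.3333)·(1.3333) + (0.3333)·(0.3333) + (-2.6667)·(-2.6667) + (-1.6667)·(-1.6667) + (0.3333)·(0.3333)) / 5 = 17.3333/5 = 3.4667
  s[X_1,X_2] = ((2.3333)·(2.8333) + (1.3333)·(2.8333) + (0.3333)·(0.8333) + (-2.6667)·(0.8333) + (-1.6667)·(-3.1667) + (0.3333)·(-4.1667)) / 5 = 12.3333/5 = 2.4667
  s[X_1,X_3] = ((2.3333)·(-3.1667) + (1.3333)·(-0.1667) + (0.3333)·(2.8333) + (-2.6667)·(-3.1667) + (-1.6667)·(1.8333) + (0.3333)·(1.8333)) / 5 = -0.6667/5 = -0.1333
  s[X_2,X_2] = ((2.8333)·(2.8333) + (2.8333)·(2.8333) + (0.8333)·(0.8333) + (0.8333)·(0.8333) + (-3.1667)·(-3.1667) + (-4.1667)·(-4.1667)) / 5 = 44.8333/5 = 8.9667
  s[X_2,X_3] = ((2.8333)·(-3.1667) + (2.8333)·(-0.1667) + (0.8333)·(2.8333) + (0.8333)·(-3.1667) + (-3.1667)·(1.8333) + (-4.1667)·(1.8333)) / 5 = -23.1667/5 = -4.6333
  s[X_3,X_3] = ((-3.1667)·(-3.1667) + (-0.1667)·(-0.1667) + (2.8333)·(2.8333) + (-3.1667)·(-3.1667) + (1.8333)·(1.8333) + (1.8333)·(1.8333)) / 5 = 34.8333/5 = 6.9667
  Sample standard deviations s_i = √(s[i,i]):
  s(X_1) = √(3.4667) = 1.8619
  s(X_2) = √(8.9667) = 2.9944
  s(X_3) = √(6.9667) = 2.6394

Step 3 — r_{ij} = s_{ij} / (s_i · s_j):
  r[X_1,X_1] = 1 (diagonal).
  r[X_1,X_2] = 2.4667 / (1.8619 · 2.9944) = 2.4667 / 5.5753 = 0.4424
  r[X_1,X_3] = -0.1333 / (1.8619 · 2.6394) = -0.1333 / 4.9144 = -0.0271
  r[X_2,X_2] = 1 (diagonal).
  r[X_2,X_3] = -4.6333 / (2.9944 · 2.6394) = -4.6333 / 7.9037 = -0.5862
  r[X_3,X_3] = 1 (diagonal).

R is symmetric with unit diagonal. Assembling:

R = [[1, 0.4424, -0.0271],
 [0.4424, 1, -0.5862],
 [-0.0271, -0.5862, 1]]


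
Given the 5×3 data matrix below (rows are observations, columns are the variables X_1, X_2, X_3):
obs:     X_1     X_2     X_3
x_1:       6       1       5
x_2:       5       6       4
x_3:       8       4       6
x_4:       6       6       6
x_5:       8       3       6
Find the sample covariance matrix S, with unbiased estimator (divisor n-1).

Step 1 — column means:
  mean(X_1) = (6 + 5 + 8 + 6 + 8) / 5 = 33/5 = 6.6
  mean(X_2) = (1 + 6 + 4 + 6 + 3) / 5 = 20/5 = 4
  mean(X_3) = (5 + 4 + 6 + 6 + 6) / 5 = 27/5 = 5.4

Step 2 — sample covariance S[i,j] = (1/(n-1)) · Σ_k (x_{k,i} - mean_i) · (x_{k,j} - mean_j), with n-1 = 4.
  S[X_1,X_1] = ((-0.6)·(-0.6) + (-1.6)·(-1.6) + (1.4)·(1.4) + (-0.6)·(-0.6) + (1.4)·(1.4)) / 4 = 7.2/4 = 1.8
  S[X_1,X_2] = ((-0.6)·(-3) + (-1.6)·(2) + (1.4)·(0) + (-0.6)·(2) + (1.4)·(-1)) / 4 = -4/4 = -1
  S[X_1,X_3] = ((-0.6)·(-0.4) + (-1.6)·(-1.4) + (1.4)·(0.6) + (-0.6)·(0.6) + (1.4)·(0.6)) / 4 = 3.8/4 = 0.95
  S[X_2,X_2] = ((-3)·(-3) + (2)·(2) + (0)·(0) + (2)·(2) + (-1)·(-1)) / 4 = 18/4 = 4.5
  S[X_2,X_3] = ((-3)·(-0.4) + (2)·(-1.4) + (0)·(0.6) + (2)·(0.6) + (-1)·(0.6)) / 4 = -1/4 = -0.25
  S[X_3,X_3] = ((-0.4)·(-0.4) + (-1.4)·(-1.4) + (0.6)·(0.6) + (0.6)·(0.6) + (0.6)·(0.6)) / 4 = 3.2/4 = 0.8

S is symmetric (S[j,i] = S[i,j]). Assembling:

S = [[1.8, -1, 0.95],
 [-1, 4.5, -0.25],
 [0.95, -0.25, 0.8]]


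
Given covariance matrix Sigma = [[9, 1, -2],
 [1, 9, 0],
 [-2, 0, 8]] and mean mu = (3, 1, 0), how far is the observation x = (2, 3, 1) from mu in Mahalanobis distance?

Step 1 — centre the observation: (x - mu) = (-1, 2, 1).

Step 2 — invert Sigma (cofactor / det for 3×3, or solve directly):
  Sigma^{-1} = [[0.1192, -0.0132, 0.0298],
 [-0.0132, 0.1126, -0.0033],
 [0.0298, -0.0033, 0.1325]].

Step 3 — form the quadratic (x - mu)^T · Sigma^{-1} · (x - mu):
  Sigma^{-1} · (x - mu) = (-0.1159, 0.2351, 0.096).
  (x - mu)^T · [Sigma^{-1} · (x - mu)] = (-1)·(-0.1159) + (2)·(0.2351) + (1)·(0.096) = 0.6821.

Step 4 — take square root: d = √(0.6821) ≈ 0.8259.

d(x, mu) = √(0.6821) ≈ 0.8259


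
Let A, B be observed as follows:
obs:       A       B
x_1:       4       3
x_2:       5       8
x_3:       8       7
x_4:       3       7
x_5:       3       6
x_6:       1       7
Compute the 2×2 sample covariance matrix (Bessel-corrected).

Step 1 — column means:
  mean(A) = (4 + 5 + 8 + 3 + 3 + 1) / 6 = 24/6 = 4
  mean(B) = (3 + 8 + 7 + 7 + 6 + 7) / 6 = 38/6 = 6.3333

Step 2 — sample covariance S[i,j] = (1/(n-1)) · Σ_k (x_{k,i} - mean_i) · (x_{k,j} - mean_j), with n-1 = 5.
  S[A,A] = ((0)·(0) + (1)·(1) + (4)·(4) + (-1)·(-1) + (-1)·(-1) + (-3)·(-3)) / 5 = 28/5 = 5.6
  S[A,B] = ((0)·(-3.3333) + (1)·(1.6667) + (4)·(0.6667) + (-1)·(0.6667) + (-1)·(-0.3333) + (-3)·(0.6667)) / 5 = 2/5 = 0.4
  S[B,B] = ((-3.3333)·(-3.3333) + (1.6667)·(1.6667) + (0.6667)·(0.6667) + (0.6667)·(0.6667) + (-0.3333)·(-0.3333) + (0.6667)·(0.6667)) / 5 = 15.3333/5 = 3.0667

S is symmetric (S[j,i] = S[i,j]). Assembling:

S = [[5.6, 0.4],
 [0.4, 3.0667]]


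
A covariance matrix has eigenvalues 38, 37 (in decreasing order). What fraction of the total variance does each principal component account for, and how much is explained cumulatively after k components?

Step 1 — total variance = trace(Sigma) = Σ λ_i = 38 + 37 = 75.

Step 2 — fraction explained by component i = λ_i / Σ λ:
  PC1: 38/75 = 0.5067
  PC2: 37/75 = 0.4933

Step 3 — cumulative fraction after k components = (λ_1 + ... + λ_k) / Σ λ:
  k = 1: 38/75 = 0.5067
  k = 2: (38 + 37)/75 = 75/75 = 1

Summary (fraction, with percent):

explained: PC1 0.5067 (50.67%), PC2 0.4933 (49.33%);  cumulative: 0.5067, 1


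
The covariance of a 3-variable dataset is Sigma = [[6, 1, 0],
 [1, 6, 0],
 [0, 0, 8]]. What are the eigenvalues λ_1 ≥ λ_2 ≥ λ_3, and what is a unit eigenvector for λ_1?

Step 1 — characteristic polynomial p(λ) = det(λI - Sigma) = λ³ - tr·λ² + c_1·λ - det, where tr = trace, c_1 = sum of the principal 2×2 minors, det = det(Sigma):
  tr = 6 + 6 + 8 = 20,
  c_1 = (6·6 - (1)²) + (6·8 - (0)²) + (6·8 - (0)²) = 35 + 48 + 48 = 131,
  det = 6·(6·8 - (0)²) - (1)·((1)·8 - (0)·(0)) + (0)·((1)·(0) - 6·(0)) = 6·(48) - (1)·(8) + (0)·(0) = 280.
  So p(λ) = λ³ - 20λ² + 131λ - 280.
Step 2 — look for an integer root (rational root theorem: any rational root is an integer divisor of 280). Testing λ = 5:
  p(5) = 125 - 500 + 655 - 280 = 0  ✓
  Dividing out (λ - 5): p(λ) = (λ - 5)(λ² - 15λ + 56).
Step 3 — remaining eigenvalues from the quadratic λ² - 15λ + 56 = 0:
  Δ = 15² - 4·56 = 225 - 224 = 1,  λ = (15 ± √1)/2 = (15 ± 1)/2 = 8 or 7.
  Sorted: λ_1 = 8,  λ_2 = 7,  λ_3 = 5  (check: sum = 20 = tr ✓).

Step 4 — unit eigenvector for λ_1 = 8: v spans the null space of (Sigma - λ_1 I), whose rows are
  r_1 = (-2, 1, 0),  r_2 = (1, -2, 0),  r_3 = (0, 0, 0).
  v is orthogonal to every row, so take v ∝ r_1 × r_2 = ((1)·(0) - (0)·(-2), (0)·(1) - (-2)·(0), (-2)·(-2) - (1)·(1)) = (0, 0, 3).
  Rescale (divide by 3): u = (0, 0, 1).
  ||u|| = √((0)² + (0)² + (1)²) = √(1) = 1,  v_1 = u/||u|| ≈ (0, 0, 1) (||v_1|| = 1).

λ_1 = 8,  λ_2 = 7,  λ_3 = 5;  v_1 ≈ (0, 0, 1)


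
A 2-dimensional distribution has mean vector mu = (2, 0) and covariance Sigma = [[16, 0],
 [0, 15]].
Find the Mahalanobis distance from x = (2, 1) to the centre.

Step 1 — centre the observation: (x - mu) = (0, 1).

Step 2 — invert Sigma. det(Sigma) = 16·15 - (0)² = 240.
  Sigma^{-1} = (1/det) · [[d, -b], [-b, a]] = [[0.0625, 0],
 [0, 0.0667]].

Step 3 — form the quadratic (x - mu)^T · Sigma^{-1} · (x - mu):
  Sigma^{-1} · (x - mu) = (0, 0.0667).
  (x - mu)^T · [Sigma^{-1} · (x - mu)] = (0)·(0) + (1)·(0.0667) = 0.0667.

Step 4 — take square root: d = √(0.0667) ≈ 0.2582.

d(x, mu) = √(0.0667) ≈ 0.2582


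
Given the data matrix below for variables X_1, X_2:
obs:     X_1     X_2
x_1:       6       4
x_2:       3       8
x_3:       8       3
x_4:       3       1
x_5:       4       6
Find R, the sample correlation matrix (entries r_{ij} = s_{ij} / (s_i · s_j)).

Step 1 — column means:
  mean(X_1) = (6 + 3 + 8 + 3 + 4) / 5 = 24/5 = 4.8
  mean(X_2) = (4 + 8 + 3 + 1 + 6) / 5 = 22/5 = 4.4

Step 2 — sample variances and covariances s[i,j] = (1/(n-1)) · Σ_k (x_{k,i} - mean_i) · (x_{k,j} - mean_j), with n-1 = 4:
  s[X_1,X_1] = ((1.2)·(1.2) + (-1.8)·(-1.8) + (3.2)·(3.2) + (-1.8)·(-1.8) + (-0.8)·(-0.8)) / 4 = 18.8/4 = 4.7
  s[X_1,X_2] = ((1.2)·(-0.4) + (-1.8)·(3.6) + (3.2)·(-1.4) + (-1.8)·(-3.4) + (-0.8)·(1.6)) / 4 = -6.6/4 = -1.65
  s[X_2,X_2] = ((-0.4)·(-0.4) + (3.6)·(3.6) + (-1.4)·(-1.4) + (-3.4)·(-3.4) + (1.6)·(1.6)) / 4 = 29.2/4 = 7.3
  Sample standard deviations s_i = √(s[i,i]):
  s(X_1) = √(4.7) = 2.1679
  s(X_2) = √(7.3) = 2.7019

Step 3 — r_{ij} = s_{ij} / (s_i · s_j):
  r[X_1,X_1] = 1 (diagonal).
  r[X_1,X_2] = -1.65 / (2.1679 · 2.7019) = -1.65 / 5.8575 = -0.2817
  r[X_2,X_2] = 1 (diagonal).

R is symmetric with unit diagonal. Assembling:

R = [[1, -0.2817],
 [-0.2817, 1]]


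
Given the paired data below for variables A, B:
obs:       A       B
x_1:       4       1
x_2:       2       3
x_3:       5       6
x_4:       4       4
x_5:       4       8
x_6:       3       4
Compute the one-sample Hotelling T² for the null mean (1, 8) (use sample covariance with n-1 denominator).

Step 1 — sample mean vector:
  mean(A) = (4 + 2 + 5 + 4 + 4 + 3) / 6 = 22/6 = 3.6667
  mean(B) = (1 + 3 + 6 + 4 + 8 + 4) / 6 = 26/6 = 4.3333
  x̄ = (3.6667, 4.3333),  deviation x̄ - mu_0 = (3.6667, 4.3333) - (1, 8) = (2.6667, -3.6667).

Step 2 — sample covariance matrix, S[i,j] = (1/(n-1)) · Σ_k (x_{k,i} - mean_i) · (x_{k,j} - mean_j), divisor n-1 = 5:
  S[A,A] = ((0.3333)·(0.3333) + (-1.6667)·(-1.6667) + (1.3333)·(1.3333) + (0.3333)·(0.3333) + (0.3333)·(0.3333) + (-0.6667)·(-0.6667)) / 5 = 5.3333/5 = 1.0667
  S[A,B] = ((0.3333)·(-3.3333) + (-1.6667)·(-1.3333) + (1.3333)·(1.6667) + (0.3333)·(-0.3333) + (0.3333)·(3.6667) + (-0.6667)·(-0.3333)) / 5 = 4.6667/5 = 0.9333
  S[B,B] = ((-3.3333)·(-3.3333) + (-1.3333)·(-1.3333) + (1.6667)·(1.6667) + (-0.3333)·(-0.3333) + (3.6667)·(3.6667) + (-0.3333)·(-0.3333)) / 5 = 29.3333/5 = 5.8667
  S = [[1.0667, 0.9333],
 [0.9333, 5.8667]].

Step 3 — invert S. det(S) = 1.0667·5.8667 - (0.9333)² = 5.3867.
  S^{-1} = (1/det) · [[d, -b], [-b, a]] = [[1.0891, -0.1733],
 [-0.1733, 0.198]].

Step 4 — quadratic form (x̄ - mu_0)^T · S^{-1} · (x̄ - mu_0):
  S^{-1} · (x̄ - mu_0) = (3.5396, -1.1881),
  (x̄ - mu_0)^T · [...] = (2.6667)·(3.5396) + (-3.6667)·(-1.1881) = 13.7954.

Step 5 — scale by n: T² = 6 · 13.7954 = 82.7723.

T² ≈ 82.7723


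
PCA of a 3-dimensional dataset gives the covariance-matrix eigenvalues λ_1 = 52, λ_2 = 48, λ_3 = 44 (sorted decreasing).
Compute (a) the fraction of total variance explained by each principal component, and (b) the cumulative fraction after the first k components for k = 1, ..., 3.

Step 1 — total variance = trace(Sigma) = Σ λ_i = 52 + 48 + 44 = 144.

Step 2 — fraction explained by component i = λ_i / Σ λ:
  PC1: 52/144 = 0.3611
  PC2: 48/144 = 0.3333
  PC3: 44/144 = 0.3056

Step 3 — cumulative fraction after k components = (λ_1 + ... + λ_k) / Σ λ:
  k = 1: 52/144 = 0.3611
  k = 2: (52 + 48)/144 = 100/144 = 0.6944
  k = 3: (52 + 48 + 44)/144 = 144/144 = 1

Summary (fraction, with percent):

explained: PC1 0.3611 (36.11%), PC2 0.3333 (33.33%), PC3 0.3056 (30.56%);  cumulative: 0.3611, 0.6944, 1


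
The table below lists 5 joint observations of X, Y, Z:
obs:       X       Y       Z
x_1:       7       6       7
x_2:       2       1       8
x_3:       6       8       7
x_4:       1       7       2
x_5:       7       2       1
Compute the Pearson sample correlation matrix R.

Step 1 — column means:
  mean(X) = (7 + 2 + 6 + 1 + 7) / 5 = 23/5 = 4.6
  mean(Y) = (6 + 1 + 8 + 7 + 2) / 5 = 24/5 = 4.8
  mean(Z) = (7 + 8 + 7 + 2 + 1) / 5 = 25/5 = 5

Step 2 — sample variances and covariances s[i,j] = (1/(n-1)) · Σ_k (x_{k,i} - mean_i) · (x_{k,j} - mean_j), with n-1 = 4:
  s[X,X] = ((2.4)·(2.4) + (-2.6)·(-2.6) + (1.4)·(1.4) + (-3.6)·(-3.6) + (2.4)·(2.4)) / 4 = 33.2/4 = 8.3
  s[X,Y] = ((2.4)·(1.2) + (-2.6)·(-3.8) + (1.4)·(3.2) + (-3.6)·(2.2) + (2.4)·(-2.8)) / 4 = 2.6/4 = 0.65
  s[X,Z] = ((2.4)·(2) + (-2.6)·(3) + (1.4)·(2) + (-3.6)·(-3) + (2.4)·(-4)) / 4 = 1/4 = 0.25
  s[Y,Y] = ((1.2)·(1.2) + (-3.8)·(-3.8) + (3.2)·(3.2) + (2.2)·(2.2) + (-2.8)·(-2.8)) / 4 = 38.8/4 = 9.7
  s[Y,Z] = ((1.2)·(2) + (-3.8)·(3) + (3.2)·(2) + (2.2)·(-3) + (-2.8)·(-4)) / 4 = 2/4 = 0.5
  s[Z,Z] = ((2)·(2) + (3)·(3) + (2)·(2) + (-3)·(-3) + (-4)·(-4)) / 4 = 42/4 = 10.5
  Sample standard deviations s_i = √(s[i,i]):
  s(X) = √(8.3) = 2.881
  s(Y) = √(9.7) = 3.1145
  s(Z) = √(10.5) = 3.2404

Step 3 — r_{ij} = s_{ij} / (s_i · s_j):
  r[X,X] = 1 (diagonal).
  r[X,Y] = 0.65 / (2.881 · 3.1145) = 0.65 / 8.9727 = 0.0724
  r[X,Z] = 0.25 / (2.881 · 3.2404) = 0.25 / 9.3354 = 0.0268
  r[Y,Y] = 1 (diagonal).
  r[Y,Z] = 0.5 / (3.1145 · 3.2404) = 0.5 / 10.0921 = 0.0495
  r[Z,Z] = 1 (diagonal).

R is symmetric with unit diagonal. Assembling:

R = [[1, 0.0724, 0.0268],
 [0.0724, 1, 0.0495],
 [0.0268, 0.0495, 1]]


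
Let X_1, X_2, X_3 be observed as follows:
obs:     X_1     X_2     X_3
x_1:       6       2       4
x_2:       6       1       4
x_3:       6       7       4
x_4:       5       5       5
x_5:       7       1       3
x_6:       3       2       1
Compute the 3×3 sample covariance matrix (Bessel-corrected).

Step 1 — column means:
  mean(X_1) = (6 + 6 + 6 + 5 + 7 + 3) / 6 = 33/6 = 5.5
  mean(X_2) = (2 + 1 + 7 + 5 + 1 + 2) / 6 = 18/6 = 3
  mean(X_3) = (4 + 4 + 4 + 5 + 3 + 1) / 6 = 21/6 = 3.5

Step 2 — sample covariance S[i,j] = (1/(n-1)) · Σ_k (x_{k,i} - mean_i) · (x_{k,j} - mean_j), with n-1 = 5.
  S[X_1,X_1] = ((0.5)·(0.5) + (0.5)·(0.5) + (0.5)·(0.5) + (-0.5)·(-0.5) + (1.5)·(1.5) + (-2.5)·(-2.5)) / 5 = 9.5/5 = 1.9
  S[X_1,X_2] = ((0.5)·(-1) + (0.5)·(-2) + (0.5)·(4) + (-0.5)·(2) + (1.5)·(-2) + (-2.5)·(-1)) / 5 = -1/5 = -0.2
  S[X_1,X_3] = ((0.5)·(0.5) + (0.5)·(0.5) + (0.5)·(0.5) + (-0.5)·(1.5) + (1.5)·(-0.5) + (-2.5)·(-2.5)) / 5 = 5.5/5 = 1.1
  S[X_2,X_2] = ((-1)·(-1) + (-2)·(-2) + (4)·(4) + (2)·(2) + (-2)·(-2) + (-1)·(-1)) / 5 = 30/5 = 6
  S[X_2,X_3] = ((-1)·(0.5) + (-2)·(0.5) + (4)·(0.5) + (2)·(1.5) + (-2)·(-0.5) + (-1)·(-2.5)) / 5 = 7/5 = 1.4
  S[X_3,X_3] = ((0.5)·(0.5) + (0.5)·(0.5) + (0.5)·(0.5) + (1.5)·(1.5) + (-0.5)·(-0.5) + (-2.5)·(-2.5)) / 5 = 9.5/5 = 1.9

S is symmetric (S[j,i] = S[i,j]). Assembling:

S = [[1.9, -0.2, 1.1],
 [-0.2, 6, 1.4],
 [1.1, 1.4, 1.9]]


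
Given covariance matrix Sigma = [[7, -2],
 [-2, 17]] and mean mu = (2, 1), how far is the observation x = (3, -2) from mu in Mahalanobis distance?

Step 1 — centre the observation: (x - mu) = (1, -3).

Step 2 — invert Sigma. det(Sigma) = 7·17 - (-2)² = 115.
  Sigma^{-1} = (1/det) · [[d, -b], [-b, a]] = [[0.1478, 0.0174],
 [0.0174, 0.0609]].

Step 3 — form the quadratic (x - mu)^T · Sigma^{-1} · (x - mu):
  Sigma^{-1} · (x - mu) = (0.0957, -0.1652).
  (x - mu)^T · [Sigma^{-1} · (x - mu)] = (1)·(0.0957) + (-3)·(-0.1652) = 0.5913.

Step 4 — take square root: d = √(0.5913) ≈ 0.769.

d(x, mu) = √(0.5913) ≈ 0.769


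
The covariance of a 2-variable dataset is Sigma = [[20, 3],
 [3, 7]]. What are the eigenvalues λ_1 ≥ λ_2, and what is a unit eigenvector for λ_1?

Step 1 — characteristic polynomial of 2×2 Sigma:
  det(Sigma - λI) = λ² - trace · λ + det = 0.
  trace = 20 + 7 = 27, det = 20·7 - (3)² = 131.
Step 2 — discriminant:
  Δ = trace² - 4·det = 729 - 524 = 205.
Step 3 — eigenvalues:
  λ = (trace ± √Δ)/2 = (27 ± 14.3178)/2,
  λ_1 = 20.6589,  λ_2 = 6.3411.

Step 4 — unit eigenvector for λ_1: solve (Sigma - λ_1 I)v = 0. First row:
  (20 - 20.6589)·v_x + (3)·v_y = 0, i.e. (-0.6589)·v_x + (3)·v_y = 0,
  so v ∝ (b, λ_1 - a) = (3, 0.6589) = u.
  ||u|| = √((3)² + (0.6589)²) = √(9.4342) ≈ 3.0715,
  v_1 = u/||u|| ≈ (0.9767, 0.2145) (||v_1|| = 1).

λ_1 = 20.6589,  λ_2 = 6.3411;  v_1 ≈ (0.9767, 0.2145)


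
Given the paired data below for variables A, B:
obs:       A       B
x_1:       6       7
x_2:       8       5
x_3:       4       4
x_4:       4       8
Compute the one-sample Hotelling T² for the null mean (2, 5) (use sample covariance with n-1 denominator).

Step 1 — sample mean vector:
  mean(A) = (6 + 8 + 4 + 4) / 4 = 22/4 = 5.5
  mean(B) = (7 + 5 + 4 + 8) / 4 = 24/4 = 6
  x̄ = (5.5, 6),  deviation x̄ - mu_0 = (5.5, 6) - (2, 5) = (3.5, 1).

Step 2 — sample covariance matrix, S[i,j] = (1/(n-1)) · Σ_k (x_{k,i} - mean_i) · (x_{k,j} - mean_j), divisor n-1 = 3:
  S[A,A] = ((0.5)·(0.5) + (2.5)·(2.5) + (-1.5)·(-1.5) + (-1.5)·(-1.5)) / 3 = 11/3 = 3.6667
  S[A,B] = ((0.5)·(1) + (2.5)·(-1) + (-1.5)·(-2) + (-1.5)·(2)) / 3 = -2/3 = -0.6667
  S[B,B] = ((1)·(1) + (-1)·(-1) + (-2)·(-2) + (2)·(2)) / 3 = 10/3 = 3.3333
  S = [[3.6667, -0.6667],
 [-0.6667, 3.3333]].

Step 3 — invert S. det(S) = 3.6667·3.3333 - (-0.6667)² = 11.7778.
  S^{-1} = (1/det) · [[d, -b], [-b, a]] = [[0.283, 0.0566],
 [0.0566, 0.3113]].

Step 4 — quadratic form (x̄ - mu_0)^T · S^{-1} · (x̄ - mu_0):
  S^{-1} · (x̄ - mu_0) = (1.0472, 0.5094),
  (x̄ - mu_0)^T · [...] = (3.5)·(1.0472) + (1)·(0.5094) = 4.1745.

Step 5 — scale by n: T² = 4 · 4.1745 = 16.6981.

T² ≈ 16.6981


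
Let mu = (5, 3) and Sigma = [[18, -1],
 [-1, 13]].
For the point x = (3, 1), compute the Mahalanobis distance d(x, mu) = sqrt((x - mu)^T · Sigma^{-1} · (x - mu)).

Step 1 — centre the observation: (x - mu) = (-2, -2).

Step 2 — invert Sigma. det(Sigma) = 18·13 - (-1)² = 233.
  Sigma^{-1} = (1/det) · [[d, -b], [-b, a]] = [[0.0558, 0.0043],
 [0.0043, 0.0773]].

Step 3 — form the quadratic (x - mu)^T · Sigma^{-1} · (x - mu):
  Sigma^{-1} · (x - mu) = (-0.1202, -0.1631).
  (x - mu)^T · [Sigma^{-1} · (x - mu)] = (-2)·(-0.1202) + (-2)·(-0.1631) = 0.5665.

Step 4 — take square root: d = √(0.5665) ≈ 0.7527.

d(x, mu) = √(0.5665) ≈ 0.7527


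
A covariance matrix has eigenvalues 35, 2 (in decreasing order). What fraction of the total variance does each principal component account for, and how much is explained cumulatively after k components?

Step 1 — total variance = trace(Sigma) = Σ λ_i = 35 + 2 = 37.

Step 2 — fraction explained by component i = λ_i / Σ λ:
  PC1: 35/37 = 0.9459
  PC2: 2/37 = 0.0541

Step 3 — cumulative fraction after k components = (λ_1 + ... + λ_k) / Σ λ:
  k = 1: 35/37 = 0.9459
  k = 2: (35 + 2)/37 = 37/37 = 1

Summary (fraction, with percent):

explained: PC1 0.9459 (94.59%), PC2 0.0541 (5.41%);  cumulative: 0.9459, 1


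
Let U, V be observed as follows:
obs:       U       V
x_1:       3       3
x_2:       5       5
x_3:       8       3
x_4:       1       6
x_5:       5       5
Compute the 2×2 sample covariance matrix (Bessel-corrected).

Step 1 — column means:
  mean(U) = (3 + 5 + 8 + 1 + 5) / 5 = 22/5 = 4.4
  mean(V) = (3 + 5 + 3 + 6 + 5) / 5 = 22/5 = 4.4

Step 2 — sample covariance S[i,j] = (1/(n-1)) · Σ_k (x_{k,i} - mean_i) · (x_{k,j} - mean_j), with n-1 = 4.
  S[U,U] = ((-1.4)·(-1.4) + (0.6)·(0.6) + (3.6)·(3.6) + (-3.4)·(-3.4) + (0.6)·(0.6)) / 4 = 27.2/4 = 6.8
  S[U,V] = ((-1.4)·(-1.4) + (0.6)·(0.6) + (3.6)·(-1.4) + (-3.4)·(1.6) + (0.6)·(0.6)) / 4 = -7.8/4 = -1.95
  S[V,V] = ((-1.4)·(-1.4) + (0.6)·(0.6) + (-1.4)·(-1.4) + (1.6)·(1.6) + (0.6)·(0.6)) / 4 = 7.2/4 = 1.8

S is symmetric (S[j,i] = S[i,j]). Assembling:

S = [[6.8, -1.95],
 [-1.95, 1.8]]


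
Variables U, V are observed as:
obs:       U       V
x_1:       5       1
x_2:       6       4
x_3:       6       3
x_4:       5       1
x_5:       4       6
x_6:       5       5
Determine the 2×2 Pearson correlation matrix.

Step 1 — column means:
  mean(U) = (5 + 6 + 6 + 5 + 4 + 5) / 6 = 31/6 = 5.1667
  mean(V) = (1 + 4 + 3 + 1 + 6 + 5) / 6 = 20/6 = 3.3333

Step 2 — sample variances and covariances s[i,j] = (1/(n-1)) · Σ_k (x_{k,i} - mean_i) · (x_{k,j} - mean_j), with n-1 = 5:
  s[U,U] = ((-0.1667)·(-0.1667) + (0.8333)·(0.8333) + (0.8333)·(0.8333) + (-0.1667)·(-0.1667) + (-1.1667)·(-1.1667) + (-0.1667)·(-0.1667)) / 5 = 2.8333/5 = 0.5667
  s[U,V] = ((-0.1667)·(-2.3333) + (0.8333)·(0.6667) + (0.8333)·(-0.3333) + (-0.1667)·(-2.3333) + (-1.1667)·(2.6667) + (-0.1667)·(1.6667)) / 5 = -2.3333/5 = -0.4667
  s[V,V] = ((-2.3333)·(-2.3333) + (0.6667)·(0.6667) + (-0.3333)·(-0.3333) + (-2.3333)·(-2.3333) + (2.6667)·(2.6667) + (1.6667)·(1.6667)) / 5 = 21.3333/5 = 4.2667
  Sample standard deviations s_i = √(s[i,i]):
  s(U) = √(0.5667) = 0.7528
  s(V) = √(4.2667) = 2.0656

Step 3 — r_{ij} = s_{ij} / (s_i · s_j):
  r[U,U] = 1 (diagonal).
  r[U,V] = -0.4667 / (0.7528 · 2.0656) = -0.4667 / 1.5549 = -0.3001
  r[V,V] = 1 (diagonal).

R is symmetric with unit diagonal. Assembling:

R = [[1, -0.3001],
 [-0.3001, 1]]


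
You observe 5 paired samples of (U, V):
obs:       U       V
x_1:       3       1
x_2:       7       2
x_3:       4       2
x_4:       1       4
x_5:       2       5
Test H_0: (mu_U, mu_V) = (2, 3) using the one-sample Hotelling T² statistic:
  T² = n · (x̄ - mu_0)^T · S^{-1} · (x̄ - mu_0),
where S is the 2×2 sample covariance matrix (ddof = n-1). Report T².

Step 1 — sample mean vector:
  mean(U) = (3 + 7 + 4 + 1 + 2) / 5 = 17/5 = 3.4
  mean(V) = (1 + 2 + 2 + 4 + 5) / 5 = 14/5 = 2.8
  x̄ = (3.4, 2.8),  deviation x̄ - mu_0 = (3.4, 2.8) - (2, 3) = (1.4, -0.2).

Step 2 — sample covariance matrix, S[i,j] = (1/(n-1)) · Σ_k (x_{k,i} - mean_i) · (x_{k,j} - mean_j), divisor n-1 = 4:
  S[U,U] = ((-0.4)·(-0.4) + (3.6)·(3.6) + (0.6)·(0.6) + (-2.4)·(-2.4) + (-1.4)·(-1.4)) / 4 = 21.2/4 = 5.3
  S[U,V] = ((-0.4)·(-1.8) + (3.6)·(-0.8) + (0.6)·(-0.8) + (-2.4)·(1.2) + (-1.4)·(2.2)) / 4 = -8.6/4 = -2.15
  S[V,V] = ((-1.8)·(-1.8) + (-0.8)·(-0.8) + (-0.8)·(-0.8) + (1.2)·(1.2) + (2.2)·(2.2)) / 4 = 10.8/4 = 2.7
  S = [[5.3, -2.15],
 [-2.15, 2.7]].

Step 3 — invert S. det(S) = 5.3·2.7 - (-2.15)² = 9.6875.
  S^{-1} = (1/det) · [[d, -b], [-b, a]] = [[0.2787, 0.2219],
 [0.2219, 0.5471]].

Step 4 — quadratic form (x̄ - mu_0)^T · S^{-1} · (x̄ - mu_0):
  S^{-1} · (x̄ - mu_0) = (0.3458, 0.2013),
  (x̄ - mu_0)^T · [...] = (1.4)·(0.3458) + (-0.2)·(0.2013) = 0.4439.

Step 5 — scale by n: T² = 5 · 0.4439 = 2.2194.

T² ≈ 2.2194


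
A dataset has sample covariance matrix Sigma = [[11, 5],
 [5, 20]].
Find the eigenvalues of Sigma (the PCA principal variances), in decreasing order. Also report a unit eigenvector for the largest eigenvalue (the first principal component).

Step 1 — characteristic polynomial of 2×2 Sigma:
  det(Sigma - λI) = λ² - trace · λ + det = 0.
  trace = 11 + 20 = 31, det = 11·20 - (5)² = 195.
Step 2 — discriminant:
  Δ = trace² - 4·det = 961 - 780 = 181.
Step 3 — eigenvalues:
  λ = (trace ± √Δ)/2 = (31 ± 13.4536)/2,
  λ_1 = 22.2268,  λ_2 = 8.7732.

Step 4 — unit eigenvector for λ_1: solve (Sigma - λ_1 I)v = 0. First row:
  (11 - 22.2268)·v_x + (5)·v_y = 0, i.e. (-11.2268)·v_x + (5)·v_y = 0,
  so v ∝ (b, λ_1 - a) = (5, 11.2268) = u.
  ||u|| = √((5)² + (11.2268)²) = √(151.0413) ≈ 12.2899,
  v_1 = u/||u|| ≈ (0.4068, 0.9135) (||v_1|| = 1).

λ_1 = 22.2268,  λ_2 = 8.7732;  v_1 ≈ (0.4068, 0.9135)


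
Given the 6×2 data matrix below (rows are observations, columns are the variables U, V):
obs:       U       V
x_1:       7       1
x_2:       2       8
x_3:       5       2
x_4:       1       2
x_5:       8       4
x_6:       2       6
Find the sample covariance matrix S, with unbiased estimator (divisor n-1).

Step 1 — column means:
  mean(U) = (7 + 2 + 5 + 1 + 8 + 2) / 6 = 25/6 = 4.1667
  mean(V) = (1 + 8 + 2 + 2 + 4 + 6) / 6 = 23/6 = 3.8333

Step 2 — sample covariance S[i,j] = (1/(n-1)) · Σ_k (x_{k,i} - mean_i) · (x_{k,j} - mean_j), with n-1 = 5.
  S[U,U] = ((2.8333)·(2.8333) + (-2.1667)·(-2.1667) + (0.8333)·(0.8333) + (-3.1667)·(-3.1667) + (3.8333)·(3.8333) + (-2.1667)·(-2.1667)) / 5 = 42.8333/5 = 8.5667
  S[U,V] = ((2.8333)·(-2.8333) + (-2.1667)·(4.1667) + (0.8333)·(-1.8333) + (-3.1667)·(-1.8333) + (3.8333)·(0.1667) + (-2.1667)·(2.1667)) / 5 = -16.8333/5 = -3.3667
  S[V,V] = ((-2.8333)·(-2.8333) + (4.1667)·(4.1667) + (-1.8333)·(-1.8333) + (-1.8333)·(-1.8333) + (0.1667)·(0.1667) + (2.1667)·(2.1667)) / 5 = 36.8333/5 = 7.3667

S is symmetric (S[j,i] = S[i,j]). Assembling:

S = [[8.5667, -3.3667],
 [-3.3667, 7.3667]]


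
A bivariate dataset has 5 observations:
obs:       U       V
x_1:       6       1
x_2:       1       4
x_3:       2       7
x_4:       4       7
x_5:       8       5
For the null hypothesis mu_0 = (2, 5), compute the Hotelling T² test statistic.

Step 1 — sample mean vector:
  mean(U) = (6 + 1 + 2 + 4 + 8) / 5 = 21/5 = 4.2
  mean(V) = (1 + 4 + 7 + 7 + 5) / 5 = 24/5 = 4.8
  x̄ = (4.2, 4.8),  deviation x̄ - mu_0 = (4.2, 4.8) - (2, 5) = (2.2, -0.2).

Step 2 — sample covariance matrix, S[i,j] = (1/(n-1)) · Σ_k (x_{k,i} - mean_i) · (x_{k,j} - mean_j), divisor n-1 = 4:
  S[U,U] = ((1.8)·(1.8) + (-3.2)·(-3.2) + (-2.2)·(-2.2) + (-0.2)·(-0.2) + (3.8)·(3.8)) / 4 = 32.8/4 = 8.2
  S[U,V] = ((1.8)·(-3.8) + (-3.2)·(-0.8) + (-2.2)·(2.2) + (-0.2)·(2.2) + (3.8)·(0.2)) / 4 = -8.8/4 = -2.2
  S[V,V] = ((-3.8)·(-3.8) + (-0.8)·(-0.8) + (2.2)·(2.2) + (2.2)·(2.2) + (0.2)·(0.2)) / 4 = 24.8/4 = 6.2
  S = [[8.2, -2.2],
 [-2.2, 6.2]].

Step 3 — invert S. det(S) = 8.2·6.2 - (-2.2)² = 46.
  S^{-1} = (1/det) · [[d, -b], [-b, a]] = [[0.1348, 0.0478],
 [0.0478, 0.1783]].

Step 4 — quadratic form (x̄ - mu_0)^T · S^{-1} · (x̄ - mu_0):
  S^{-1} · (x̄ - mu_0) = (0.287, 0.0696),
  (x̄ - mu_0)^T · [...] = (2.2)·(0.287) + (-0.2)·(0.0696) = 0.6174.

Step 5 — scale by n: T² = 5 · 0.6174 = 3.087.

T² ≈ 3.087


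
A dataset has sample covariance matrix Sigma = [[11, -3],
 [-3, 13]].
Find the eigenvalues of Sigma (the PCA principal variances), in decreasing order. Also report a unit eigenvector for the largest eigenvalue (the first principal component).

Step 1 — characteristic polynomial of 2×2 Sigma:
  det(Sigma - λI) = λ² - trace · λ + det = 0.
  trace = 11 + 13 = 24, det = 11·13 - (-3)² = 134.
Step 2 — discriminant:
  Δ = trace² - 4·det = 576 - 536 = 40.
Step 3 — eigenvalues:
  λ = (trace ± √Δ)/2 = (24 ± 6.3246)/2,
  λ_1 = 15.1623,  λ_2 = 8.8377.

Step 4 — unit eigenvector for λ_1: solve (Sigma - λ_1 I)v = 0. First row:
  (11 - 15.1623)·v_x + (-3)·v_y = 0, i.e. (-4.1623)·v_x + (-3)·v_y = 0,
  so v ∝ (b, λ_1 - a) = (-3, 4.1623); multiply by -1 so the first entry is positive: u = (3, -4.1623).
  ||u|| = √((3)² + (-4.1623)²) = √(26.3246) ≈ 5.1307,
  v_1 = u/||u|| ≈ (0.5847, -0.8112) (||v_1|| = 1).

λ_1 = 15.1623,  λ_2 = 8.8377;  v_1 ≈ (0.5847, -0.8112)


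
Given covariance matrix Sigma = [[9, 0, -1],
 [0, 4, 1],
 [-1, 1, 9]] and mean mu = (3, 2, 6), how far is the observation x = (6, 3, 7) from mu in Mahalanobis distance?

Step 1 — centre the observation: (x - mu) = (3, 1, 1).

Step 2 — invert Sigma (cofactor / det for 3×3, or solve directly):
  Sigma^{-1} = [[0.1125, -0.0032, 0.0129],
 [-0.0032, 0.2572, -0.0289],
 [0.0129, -0.0289, 0.1158]].

Step 3 — form the quadratic (x - mu)^T · Sigma^{-1} · (x - mu):
  Sigma^{-1} · (x - mu) = (0.3473, 0.2186, 0.1254).
  (x - mu)^T · [Sigma^{-1} · (x - mu)] = (3)·(0.3473) + (1)·(0.2186) + (1)·(0.1254) = 1.3859.

Step 4 — take square root: d = √(1.3859) ≈ 1.1772.

d(x, mu) = √(1.3859) ≈ 1.1772
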